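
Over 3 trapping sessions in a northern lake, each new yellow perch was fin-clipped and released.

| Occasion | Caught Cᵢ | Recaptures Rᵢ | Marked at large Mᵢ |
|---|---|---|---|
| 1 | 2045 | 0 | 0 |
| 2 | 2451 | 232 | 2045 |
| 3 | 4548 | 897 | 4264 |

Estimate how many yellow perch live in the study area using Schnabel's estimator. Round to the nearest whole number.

N ≈ 21,616

Σ MᵢCᵢ = 0·2045 + 2045·2451 + 4264·4548 = 0 + 5012295 + 19392672 = 24404967
Σ Rᵢ = 0 + 232 + 897 = 1129
N̂ = 24404967 / 1129 ≈ 21616.4 → 21616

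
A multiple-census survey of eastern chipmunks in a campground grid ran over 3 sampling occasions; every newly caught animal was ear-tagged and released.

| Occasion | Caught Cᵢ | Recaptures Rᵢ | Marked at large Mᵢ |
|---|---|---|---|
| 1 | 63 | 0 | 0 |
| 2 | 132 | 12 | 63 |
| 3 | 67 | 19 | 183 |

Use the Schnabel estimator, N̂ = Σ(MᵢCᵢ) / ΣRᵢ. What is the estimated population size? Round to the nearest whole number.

N ≈ 664

Σ MᵢCᵢ = 0·63 + 63·132 + 183·67 = 0 + 8316 + 12261 = 20577
Σ Rᵢ = 0 + 12 + 19 = 31
N̂ = 20577 / 31 ≈ 663.8 → 664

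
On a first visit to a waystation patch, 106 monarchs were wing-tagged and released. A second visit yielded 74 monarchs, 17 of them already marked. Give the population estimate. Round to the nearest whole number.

The marked fraction in the recapture sample should equal the marked fraction in the population: 17/74 = 106/N.
N = (106 × 74) / 17 = 7844 / 17 ≈ 461.4 → 461

N ≈ 461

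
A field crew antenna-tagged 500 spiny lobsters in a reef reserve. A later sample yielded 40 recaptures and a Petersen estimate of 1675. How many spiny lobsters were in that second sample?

From N = M·C/R: C = N·R / M = 1675·40 / 500 = 67000 / 500 = 134.

C = 134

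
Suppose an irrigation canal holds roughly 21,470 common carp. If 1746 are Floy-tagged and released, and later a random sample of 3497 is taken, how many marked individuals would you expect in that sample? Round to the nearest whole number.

expected recaptures ≈ 284

Expected recaptures E[R] = M·C / N.
E[R] = 1746 × 3497 / 21470 = 6105762 / 21470 ≈ 284.4 → 284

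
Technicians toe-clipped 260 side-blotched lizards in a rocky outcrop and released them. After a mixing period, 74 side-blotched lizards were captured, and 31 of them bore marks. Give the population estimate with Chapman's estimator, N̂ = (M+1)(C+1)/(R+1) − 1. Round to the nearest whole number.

N̂ = (260+1)(74+1)/(31+1) − 1 = 261·75/32 − 1
= 19575/32 − 1 ≈ 611.7 − 1 ≈ 610.7 → 611

N ≈ 611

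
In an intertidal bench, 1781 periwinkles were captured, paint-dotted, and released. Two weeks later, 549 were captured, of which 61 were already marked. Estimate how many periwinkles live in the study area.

N = 16,029

Lincoln-Petersen assumes M/N = R/C, so N = M·C / R.
N = (1781 × 549) / 61 = 977769 / 61 = 16029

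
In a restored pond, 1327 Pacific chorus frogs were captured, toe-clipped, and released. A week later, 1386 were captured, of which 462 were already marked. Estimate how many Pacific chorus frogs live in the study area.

N = (1327 × 1386) / 462 = 1839222 / 462 = 3981

N = 3981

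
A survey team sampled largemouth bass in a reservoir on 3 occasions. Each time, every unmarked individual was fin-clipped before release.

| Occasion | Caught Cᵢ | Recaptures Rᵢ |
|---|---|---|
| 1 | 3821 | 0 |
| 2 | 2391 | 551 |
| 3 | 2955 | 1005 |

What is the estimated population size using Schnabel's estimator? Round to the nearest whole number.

Marked at large before each occasion: Mᵢ = Σⱼ<ᵢ (Cⱼ − Rⱼ) → M1=0, M2=3821, M3=5661
Σ MᵢCᵢ = 0·3821 + 3821·2391 + 5661·2955 = 0 + 9136011 + 16728255 = 25864266
Σ Rᵢ = 0 + 551 + 1005 = 1556
N̂ = 25864266 / 1556 ≈ 16622.3 → 16622

N ≈ 16,622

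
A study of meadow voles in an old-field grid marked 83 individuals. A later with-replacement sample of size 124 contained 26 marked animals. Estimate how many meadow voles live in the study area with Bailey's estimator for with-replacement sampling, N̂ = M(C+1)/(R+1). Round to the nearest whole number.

N̂ = 83·(124+1)/(26+1) = 83·125/27 = 10375/27 ≈ 384.3 → 384

N ≈ 384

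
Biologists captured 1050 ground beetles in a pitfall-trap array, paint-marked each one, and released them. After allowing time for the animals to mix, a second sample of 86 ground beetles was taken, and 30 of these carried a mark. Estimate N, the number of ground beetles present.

N = 3010

Lincoln-Petersen assumes M/N = R/C, so N = M·C / R.
N = (1050 × 86) / 30 = 90300 / 30 = 3010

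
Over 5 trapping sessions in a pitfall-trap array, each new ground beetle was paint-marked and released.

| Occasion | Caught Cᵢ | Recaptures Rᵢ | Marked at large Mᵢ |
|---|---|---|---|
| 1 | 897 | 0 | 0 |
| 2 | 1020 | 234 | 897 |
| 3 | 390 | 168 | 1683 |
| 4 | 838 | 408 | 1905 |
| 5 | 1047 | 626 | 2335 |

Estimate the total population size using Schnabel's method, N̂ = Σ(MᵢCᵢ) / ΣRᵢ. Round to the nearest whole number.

Σ MᵢCᵢ = 0·897 + 897·1020 + 1683·390 + 1905·838 + 2335·1047 = 0 + 914940 + 656370 + 1596390 + 2444745 = 5612445
Σ Rᵢ = 0 + 234 + 168 + 408 + 626 = 1436
N̂ = 5612445 / 1436 ≈ 3908.4 → 3908

N ≈ 3908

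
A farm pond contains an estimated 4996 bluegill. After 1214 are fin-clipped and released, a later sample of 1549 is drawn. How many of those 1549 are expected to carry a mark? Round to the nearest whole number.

The marked fraction of the population is 1214/4996, so in a sample of 1549 expect C·(M/N) marked.
E[R] = 1214 × 1549 / 4996 = 1880486 / 4996 ≈ 376.4 → 376

expected recaptures ≈ 376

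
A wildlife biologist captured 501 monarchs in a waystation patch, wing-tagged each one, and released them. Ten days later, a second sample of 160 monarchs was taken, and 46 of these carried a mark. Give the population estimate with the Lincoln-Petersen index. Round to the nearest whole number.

The marked fraction in the recapture sample should equal the marked fraction in the population: 46/160 = 501/N.
N = (501 × 160) / 46 = 80160 / 46 ≈ 1742.6 → 1743

N ≈ 1743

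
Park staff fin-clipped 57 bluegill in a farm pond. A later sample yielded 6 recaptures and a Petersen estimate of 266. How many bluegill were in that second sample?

C = 28

From N = M·C/R: C = N·R / M = 266·6 / 57 = 1596 / 57 = 28.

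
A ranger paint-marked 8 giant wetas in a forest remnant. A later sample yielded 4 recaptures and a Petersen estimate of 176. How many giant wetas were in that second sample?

C = 88

From N = M·C/R: C = N·R / M = 176·4 / 8 = 704 / 8 = 88.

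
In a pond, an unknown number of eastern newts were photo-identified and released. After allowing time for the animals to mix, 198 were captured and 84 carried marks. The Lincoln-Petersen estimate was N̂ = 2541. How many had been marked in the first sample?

From N = M·C/R: M = N·R / C = 2541·84 / 198 = 213444 / 198 = 1078.

M = 1078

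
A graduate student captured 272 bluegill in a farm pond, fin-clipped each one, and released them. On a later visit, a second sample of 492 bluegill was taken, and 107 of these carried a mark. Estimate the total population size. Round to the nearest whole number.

Lincoln-Petersen assumes M/N = R/C, so N = M·C / R.
N = (272 × 492) / 107 = 133824 / 107 ≈ 1250.7 → 1251

N ≈ 1251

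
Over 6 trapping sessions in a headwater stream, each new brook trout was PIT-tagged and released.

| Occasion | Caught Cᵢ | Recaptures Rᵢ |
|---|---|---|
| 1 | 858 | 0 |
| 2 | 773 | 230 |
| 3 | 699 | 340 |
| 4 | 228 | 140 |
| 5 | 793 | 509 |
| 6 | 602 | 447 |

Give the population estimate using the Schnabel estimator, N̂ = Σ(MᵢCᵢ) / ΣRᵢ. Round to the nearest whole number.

N ≈ 2877

Marked at large before each occasion: Mᵢ = Σⱼ<ᵢ (Cⱼ − Rⱼ) → M1=0, M2=858, M3=1401, M4=1760, M5=1848, M6=2132
Σ MᵢCᵢ = 0·858 + 858·773 + 1401·699 + 1760·228 + 1848·793 + 2132·602 = 0 + 663234 + 979299 + 401280 + 1465464 + 1283464 = 4792741
Σ Rᵢ = 0 + 230 + 340 + 140 + 509 + 447 = 1666
N̂ = 4792741 / 1666 ≈ 2876.8 → 2877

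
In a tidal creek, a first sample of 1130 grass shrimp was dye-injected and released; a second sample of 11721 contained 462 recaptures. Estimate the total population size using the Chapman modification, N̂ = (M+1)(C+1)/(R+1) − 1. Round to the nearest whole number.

N ≈ 28,633

N̂ = (1130+1)(11721+1)/(462+1) − 1 = 1131·11722/463 − 1
= 13257582/463 − 1 ≈ 28634.1 − 1 ≈ 28633.1 → 28633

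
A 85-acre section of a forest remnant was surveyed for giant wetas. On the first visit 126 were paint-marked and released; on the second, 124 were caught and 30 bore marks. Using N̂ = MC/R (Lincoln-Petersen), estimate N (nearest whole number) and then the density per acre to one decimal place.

density ≈ 6.1 giant wetas per acre

N̂ = 126·124/30 = 15624/30 ≈ 520.8 → 521
Density = N̂ / area = 521 / 85 ≈ 6.13 → 6.1 per acre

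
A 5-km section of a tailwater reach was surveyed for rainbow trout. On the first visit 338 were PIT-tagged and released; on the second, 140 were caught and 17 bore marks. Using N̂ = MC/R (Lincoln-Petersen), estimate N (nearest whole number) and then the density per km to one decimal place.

N̂ = 338·140/17 = 47320/17 ≈ 2783.5 → 2784
Density = N̂ / area = 2784 / 5 ≈ 556.80 → 556.8 per km

density ≈ 556.8 rainbow trout per km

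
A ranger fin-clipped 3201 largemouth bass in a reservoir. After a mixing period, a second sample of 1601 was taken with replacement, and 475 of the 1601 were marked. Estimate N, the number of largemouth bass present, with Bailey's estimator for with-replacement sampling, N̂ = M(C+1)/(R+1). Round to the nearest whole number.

N ≈ 10,773

N̂ = 3201·(1601+1)/(475+1) = 3201·1602/476 = 5128002/476 ≈ 10773.1 → 10773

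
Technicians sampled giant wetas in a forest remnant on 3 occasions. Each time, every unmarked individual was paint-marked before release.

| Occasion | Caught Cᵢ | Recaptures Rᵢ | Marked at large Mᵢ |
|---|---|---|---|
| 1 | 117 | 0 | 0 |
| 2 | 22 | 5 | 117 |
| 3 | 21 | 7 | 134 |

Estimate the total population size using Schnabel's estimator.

Σ MᵢCᵢ = 0·117 + 117·22 + 134·21 = 0 + 2574 + 2814 = 5388
Σ Rᵢ = 0 + 5 + 7 = 12
N̂ = 5388 / 12 = 449

N = 449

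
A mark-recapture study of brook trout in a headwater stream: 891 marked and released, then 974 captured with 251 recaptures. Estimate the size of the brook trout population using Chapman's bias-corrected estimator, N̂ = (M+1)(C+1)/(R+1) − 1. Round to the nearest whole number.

N ≈ 3450

N̂ = (891+1)(974+1)/(251+1) − 1 = 892·975/252 − 1
= 869700/252 − 1 ≈ 3451.2 − 1 ≈ 3450.2 → 3450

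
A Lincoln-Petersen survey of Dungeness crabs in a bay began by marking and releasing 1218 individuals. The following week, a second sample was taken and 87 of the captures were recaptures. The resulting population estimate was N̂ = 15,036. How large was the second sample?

C = 1074

From N = M·C/R: C = N·R / M = 15036·87 / 1218 = 1308132 / 1218 = 1074.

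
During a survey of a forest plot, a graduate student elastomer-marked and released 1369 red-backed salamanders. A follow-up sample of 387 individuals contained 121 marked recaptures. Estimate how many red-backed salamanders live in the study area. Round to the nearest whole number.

The marked fraction in the recapture sample should equal the marked fraction in the population: 121/387 = 1369/N.
N = (1369 × 387) / 121 = 529803 / 121 ≈ 4378.5 → 4379

N ≈ 4379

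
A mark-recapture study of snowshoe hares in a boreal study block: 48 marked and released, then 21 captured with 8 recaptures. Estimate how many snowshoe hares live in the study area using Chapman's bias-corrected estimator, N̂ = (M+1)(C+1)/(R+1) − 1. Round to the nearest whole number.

N ≈ 119

N̂ = (48+1)(21+1)/(8+1) − 1 = 49·22/9 − 1
= 1078/9 − 1 ≈ 119.8 − 1 ≈ 118.8 → 119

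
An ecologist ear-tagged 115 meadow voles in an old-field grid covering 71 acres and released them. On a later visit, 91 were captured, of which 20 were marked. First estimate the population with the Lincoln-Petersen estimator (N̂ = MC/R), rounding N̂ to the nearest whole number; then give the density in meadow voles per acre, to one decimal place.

N̂ = 115·91/20 = 10465/20 ≈ 523.2 → 523
Density = N̂ / area = 523 / 71 ≈ 7.37 → 7.4 per acre

density ≈ 7.4 meadow voles per acre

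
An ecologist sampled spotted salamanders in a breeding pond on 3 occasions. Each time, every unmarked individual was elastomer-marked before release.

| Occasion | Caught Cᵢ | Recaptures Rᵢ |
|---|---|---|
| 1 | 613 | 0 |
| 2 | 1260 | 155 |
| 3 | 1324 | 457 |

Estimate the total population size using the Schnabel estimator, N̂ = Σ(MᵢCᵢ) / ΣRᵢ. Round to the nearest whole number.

Marked at large before each occasion: Mᵢ = Σⱼ<ᵢ (Cⱼ − Rⱼ) → M1=0, M2=613, M3=1718
Σ MᵢCᵢ = 0·613 + 613·1260 + 1718·1324 = 0 + 772380 + 2274632 = 3047012
Σ Rᵢ = 0 + 155 + 457 = 612
N̂ = 3047012 / 612 ≈ 4978.8 → 4979

N ≈ 4979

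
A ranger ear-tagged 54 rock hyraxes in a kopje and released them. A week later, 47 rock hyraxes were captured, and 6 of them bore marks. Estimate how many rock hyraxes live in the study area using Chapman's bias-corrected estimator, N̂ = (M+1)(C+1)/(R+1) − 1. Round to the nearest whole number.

N̂ = (54+1)(47+1)/(6+1) − 1 = 55·48/7 − 1
= 2640/7 − 1 ≈ 377.1 − 1 ≈ 376.1 → 376

N ≈ 376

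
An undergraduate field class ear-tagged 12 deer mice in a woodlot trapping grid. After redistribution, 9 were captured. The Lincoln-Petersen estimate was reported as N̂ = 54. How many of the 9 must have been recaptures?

R = 2

From N = M·C/R: R = M·C / N = 12·9 / 54 = 108 / 54 = 2.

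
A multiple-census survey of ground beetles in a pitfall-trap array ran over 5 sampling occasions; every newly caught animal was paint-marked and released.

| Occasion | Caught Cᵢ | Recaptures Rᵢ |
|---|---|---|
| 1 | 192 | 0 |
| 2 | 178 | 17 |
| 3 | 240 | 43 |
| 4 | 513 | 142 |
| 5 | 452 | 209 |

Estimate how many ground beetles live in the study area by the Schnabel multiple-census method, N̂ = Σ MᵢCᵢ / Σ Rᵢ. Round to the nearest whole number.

N ≈ 1989

Marked at large before each occasion: Mᵢ = Σⱼ<ᵢ (Cⱼ − Rⱼ) → M1=0, M2=192, M3=353, M4=550, M5=921
Σ MᵢCᵢ = 0·192 + 192·178 + 353·240 + 550·513 + 921·452 = 0 + 34176 + 84720 + 282150 + 416292 = 817338
Σ Rᵢ = 0 + 17 + 43 + 142 + 209 = 411
N̂ = 817338 / 411 ≈ 1988.7 → 1989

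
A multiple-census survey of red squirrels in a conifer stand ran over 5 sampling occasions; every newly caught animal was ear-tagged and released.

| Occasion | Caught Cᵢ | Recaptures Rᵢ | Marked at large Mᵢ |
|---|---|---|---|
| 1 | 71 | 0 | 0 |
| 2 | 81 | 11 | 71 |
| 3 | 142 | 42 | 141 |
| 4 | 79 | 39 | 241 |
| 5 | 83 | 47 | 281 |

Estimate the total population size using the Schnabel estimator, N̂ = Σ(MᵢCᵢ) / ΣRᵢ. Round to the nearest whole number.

N ≈ 490

Σ MᵢCᵢ = 0·71 + 71·81 + 141·142 + 241·79 + 281·83 = 0 + 5751 + 20022 + 19039 + 23323 = 68135
Σ Rᵢ = 0 + 11 + 42 + 39 + 47 = 139
N̂ = 68135 / 139 ≈ 490.2 → 490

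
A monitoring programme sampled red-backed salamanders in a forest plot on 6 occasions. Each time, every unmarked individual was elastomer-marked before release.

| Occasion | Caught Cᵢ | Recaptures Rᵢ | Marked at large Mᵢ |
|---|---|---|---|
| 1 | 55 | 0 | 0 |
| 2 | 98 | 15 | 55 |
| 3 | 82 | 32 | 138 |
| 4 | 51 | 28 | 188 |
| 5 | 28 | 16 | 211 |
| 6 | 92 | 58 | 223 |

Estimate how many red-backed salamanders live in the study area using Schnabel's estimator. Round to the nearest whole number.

Σ MᵢCᵢ = 0·55 + 55·98 + 138·82 + 188·51 + 211·28 + 223·92 = 0 + 5390 + 11316 + 9588 + 5908 + 20516 = 52718
Σ Rᵢ = 0 + 15 + 32 + 28 + 16 + 58 = 149
N̂ = 52718 / 149 ≈ 353.8 → 354

N ≈ 354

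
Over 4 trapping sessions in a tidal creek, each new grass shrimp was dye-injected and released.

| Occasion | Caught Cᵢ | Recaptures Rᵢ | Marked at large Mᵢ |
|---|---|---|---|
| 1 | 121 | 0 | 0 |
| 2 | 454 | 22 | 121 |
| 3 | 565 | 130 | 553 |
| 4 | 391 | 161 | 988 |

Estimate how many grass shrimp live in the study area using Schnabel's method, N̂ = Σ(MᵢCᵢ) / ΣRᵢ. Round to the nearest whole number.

N ≈ 2408

Σ MᵢCᵢ = 0·121 + 121·454 + 553·565 + 988·391 = 0 + 54934 + 312445 + 386308 = 753687
Σ Rᵢ = 0 + 22 + 130 + 161 = 313
N̂ = 753687 / 313 ≈ 2407.9 → 2408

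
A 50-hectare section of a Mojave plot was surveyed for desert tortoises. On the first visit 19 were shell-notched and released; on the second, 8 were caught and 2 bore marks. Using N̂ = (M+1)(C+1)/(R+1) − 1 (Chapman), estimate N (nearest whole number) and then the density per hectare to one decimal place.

density ≈ 1.2 desert tortoises per hectare

N̂ = 20·9/3 − 1 = 180/3 − 1 = 59
Density = N̂ / area = 59 / 50 ≈ 1.18 → 1.2 per hectare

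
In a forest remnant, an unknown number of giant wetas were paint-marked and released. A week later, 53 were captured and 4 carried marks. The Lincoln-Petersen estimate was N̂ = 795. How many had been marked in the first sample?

From N = M·C/R: M = N·R / C = 795·4 / 53 = 3180 / 53 = 60.

M = 60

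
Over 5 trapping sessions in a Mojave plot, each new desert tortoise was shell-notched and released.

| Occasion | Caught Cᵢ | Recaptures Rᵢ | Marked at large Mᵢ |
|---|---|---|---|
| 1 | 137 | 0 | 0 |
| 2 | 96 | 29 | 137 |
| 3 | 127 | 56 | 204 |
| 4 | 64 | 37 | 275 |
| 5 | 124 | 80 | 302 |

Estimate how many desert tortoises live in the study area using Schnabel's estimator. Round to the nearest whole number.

N ≈ 466

Σ MᵢCᵢ = 0·137 + 137·96 + 204·127 + 275·64 + 302·124 = 0 + 13152 + 25908 + 17600 + 37448 = 94108
Σ Rᵢ = 0 + 29 + 56 + 37 + 80 = 202
N̂ = 94108 / 202 ≈ 465.9 → 466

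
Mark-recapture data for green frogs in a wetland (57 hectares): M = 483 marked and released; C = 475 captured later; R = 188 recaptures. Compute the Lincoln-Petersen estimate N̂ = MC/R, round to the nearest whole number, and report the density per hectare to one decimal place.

N̂ = 483·475/188 = 229425/188 ≈ 1220.3 → 1220
Density = N̂ / area = 1220 / 57 ≈ 21.40 → 21.4 per hectare

density ≈ 21.4 green frogs per hectare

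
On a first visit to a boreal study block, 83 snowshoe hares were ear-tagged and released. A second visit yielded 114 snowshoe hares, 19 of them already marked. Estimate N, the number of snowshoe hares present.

If marked individuals mix randomly, R/C ≈ M/N, giving N ≈ M·C/R.
N = (83 × 114) / 19 = 9462 / 19 = 498

N = 498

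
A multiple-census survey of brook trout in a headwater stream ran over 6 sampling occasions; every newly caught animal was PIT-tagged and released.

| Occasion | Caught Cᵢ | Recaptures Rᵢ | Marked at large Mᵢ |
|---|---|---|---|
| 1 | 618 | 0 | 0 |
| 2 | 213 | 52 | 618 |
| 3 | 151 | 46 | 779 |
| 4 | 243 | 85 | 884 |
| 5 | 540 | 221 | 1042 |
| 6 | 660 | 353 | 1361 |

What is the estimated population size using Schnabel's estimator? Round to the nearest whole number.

Σ MᵢCᵢ = 0·618 + 618·213 + 779·151 + 884·243 + 1042·540 + 1361·660 = 0 + 131634 + 117629 + 214812 + 562680 + 898260 = 1925015
Σ Rᵢ = 0 + 52 + 46 + 85 + 221 + 353 = 757
N̂ = 1925015 / 757 ≈ 2543.0 → 2543

N ≈ 2543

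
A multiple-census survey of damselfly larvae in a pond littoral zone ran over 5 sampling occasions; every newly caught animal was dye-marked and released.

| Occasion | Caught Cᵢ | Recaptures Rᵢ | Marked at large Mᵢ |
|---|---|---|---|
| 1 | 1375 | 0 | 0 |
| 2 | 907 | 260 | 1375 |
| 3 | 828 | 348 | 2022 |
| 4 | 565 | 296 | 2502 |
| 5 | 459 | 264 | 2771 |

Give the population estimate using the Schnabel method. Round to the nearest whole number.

N ≈ 4800

Σ MᵢCᵢ = 0·1375 + 1375·907 + 2022·828 + 2502·565 + 2771·459 = 0 + 1247125 + 1674216 + 1413630 + 1271889 = 5606860
Σ Rᵢ = 0 + 260 + 348 + 296 + 264 = 1168
N̂ = 5606860 / 1168 ≈ 4800.4 → 4800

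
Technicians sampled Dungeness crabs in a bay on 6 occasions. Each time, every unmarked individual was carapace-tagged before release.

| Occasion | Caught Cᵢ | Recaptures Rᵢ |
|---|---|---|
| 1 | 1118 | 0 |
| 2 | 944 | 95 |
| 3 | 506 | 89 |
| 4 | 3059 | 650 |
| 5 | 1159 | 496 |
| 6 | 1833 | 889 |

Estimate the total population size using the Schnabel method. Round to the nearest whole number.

N ≈ 11,221

Marked at large before each occasion: Mᵢ = Σⱼ<ᵢ (Cⱼ − Rⱼ) → M1=0, M2=1118, M3=1967, M4=2384, M5=4793, M6=5456
Σ MᵢCᵢ = 0·1118 + 1118·944 + 1967·506 + 2384·3059 + 4793·1159 + 5456·1833 = 0 + 1055392 + 995302 + 7292656 + 5555087 + 10000848 = 24899285
Σ Rᵢ = 0 + 95 + 89 + 650 + 496 + 889 = 2219
N̂ = 24899285 / 2219 ≈ 11220.9 → 11221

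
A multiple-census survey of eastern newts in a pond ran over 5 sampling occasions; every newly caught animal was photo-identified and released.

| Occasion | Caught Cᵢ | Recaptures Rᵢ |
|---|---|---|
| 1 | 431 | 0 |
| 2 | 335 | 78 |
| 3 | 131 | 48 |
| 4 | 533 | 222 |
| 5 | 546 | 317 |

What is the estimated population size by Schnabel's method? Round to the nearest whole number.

Marked at large before each occasion: Mᵢ = Σⱼ<ᵢ (Cⱼ − Rⱼ) → M1=0, M2=431, M3=688, M4=771, M5=1082
Σ MᵢCᵢ = 0·431 + 431·335 + 688·131 + 771·533 + 1082·546 = 0 + 144385 + 90128 + 410943 + 590772 = 1236228
Σ Rᵢ = 0 + 78 + 48 + 222 + 317 = 665
N̂ = 1236228 / 665 ≈ 1859.0 → 1859

N ≈ 1859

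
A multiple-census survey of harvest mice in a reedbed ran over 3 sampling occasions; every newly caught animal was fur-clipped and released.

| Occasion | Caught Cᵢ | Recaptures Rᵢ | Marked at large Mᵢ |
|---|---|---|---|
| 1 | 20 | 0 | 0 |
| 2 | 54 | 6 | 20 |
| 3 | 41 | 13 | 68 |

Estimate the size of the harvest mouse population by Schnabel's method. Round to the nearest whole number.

Σ MᵢCᵢ = 0·20 + 20·54 + 68·41 = 0 + 1080 + 2788 = 3868
Σ Rᵢ = 0 + 6 + 13 = 19
N̂ = 3868 / 19 ≈ 203.6 → 204

N ≈ 204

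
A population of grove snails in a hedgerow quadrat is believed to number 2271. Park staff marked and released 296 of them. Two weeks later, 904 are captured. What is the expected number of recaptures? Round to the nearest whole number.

Expected recaptures E[R] = M·C / N.
E[R] = 296 × 904 / 2271 = 267584 / 2271 ≈ 117.8 → 118

expected recaptures ≈ 118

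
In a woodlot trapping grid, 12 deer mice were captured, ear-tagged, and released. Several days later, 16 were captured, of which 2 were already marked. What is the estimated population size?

Lincoln-Petersen assumes M/N = R/C, so N = M·C / R.
N = (12 × 16) / 2 = 192 / 2 = 96

N = 96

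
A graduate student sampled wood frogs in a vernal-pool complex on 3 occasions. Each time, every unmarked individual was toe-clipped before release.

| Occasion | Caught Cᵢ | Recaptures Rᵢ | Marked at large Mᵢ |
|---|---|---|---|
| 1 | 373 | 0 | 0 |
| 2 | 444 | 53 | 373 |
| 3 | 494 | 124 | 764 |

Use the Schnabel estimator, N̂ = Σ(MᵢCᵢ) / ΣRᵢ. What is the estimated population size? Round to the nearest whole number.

N ≈ 3068

Σ MᵢCᵢ = 0·373 + 373·444 + 764·494 = 0 + 165612 + 377416 = 543028
Σ Rᵢ = 0 + 53 + 124 = 177
N̂ = 543028 / 177 ≈ 3068.0 → 3068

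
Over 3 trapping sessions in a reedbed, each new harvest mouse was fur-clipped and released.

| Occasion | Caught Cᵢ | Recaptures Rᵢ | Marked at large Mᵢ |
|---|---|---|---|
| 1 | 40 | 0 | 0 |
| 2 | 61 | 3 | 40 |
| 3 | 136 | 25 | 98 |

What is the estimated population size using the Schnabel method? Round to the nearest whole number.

N ≈ 563

Σ MᵢCᵢ = 0·40 + 40·61 + 98·136 = 0 + 2440 + 13328 = 15768
Σ Rᵢ = 0 + 3 + 25 = 28
N̂ = 15768 / 28 ≈ 563.1 → 563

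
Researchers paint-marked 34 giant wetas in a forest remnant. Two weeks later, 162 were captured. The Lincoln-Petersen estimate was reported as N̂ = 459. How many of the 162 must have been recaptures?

From N = M·C/R: R = M·C / N = 34·162 / 459 = 5508 / 459 = 12.

R = 12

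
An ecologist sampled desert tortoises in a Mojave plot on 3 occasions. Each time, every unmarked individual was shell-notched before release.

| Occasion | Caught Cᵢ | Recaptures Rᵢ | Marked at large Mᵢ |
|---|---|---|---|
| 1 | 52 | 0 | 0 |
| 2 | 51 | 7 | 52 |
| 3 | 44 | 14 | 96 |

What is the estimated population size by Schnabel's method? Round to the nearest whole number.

N ≈ 327

Σ MᵢCᵢ = 0·52 + 52·51 + 96·44 = 0 + 2652 + 4224 = 6876
Σ Rᵢ = 0 + 7 + 14 = 21
N̂ = 6876 / 21 ≈ 327.4 → 327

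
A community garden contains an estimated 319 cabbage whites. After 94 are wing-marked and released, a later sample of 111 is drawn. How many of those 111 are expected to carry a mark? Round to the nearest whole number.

Expected recaptures E[R] = M·C / N.
E[R] = 94 × 111 / 319 = 10434 / 319 ≈ 32.7 → 33

expected recaptures ≈ 33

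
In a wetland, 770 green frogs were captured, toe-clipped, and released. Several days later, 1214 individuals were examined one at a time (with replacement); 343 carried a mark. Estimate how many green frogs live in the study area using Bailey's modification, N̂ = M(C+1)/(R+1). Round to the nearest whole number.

N̂ = 770·(1214+1)/(343+1) = 770·1215/344 = 935550/344 ≈ 2719.6 → 2720

N ≈ 2720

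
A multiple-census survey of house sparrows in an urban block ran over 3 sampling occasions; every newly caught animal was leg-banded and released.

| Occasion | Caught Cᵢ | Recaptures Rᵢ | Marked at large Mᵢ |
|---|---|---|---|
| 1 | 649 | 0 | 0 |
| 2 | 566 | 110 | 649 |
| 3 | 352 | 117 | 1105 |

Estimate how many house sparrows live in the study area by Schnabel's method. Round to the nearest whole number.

Σ MᵢCᵢ = 0·649 + 649·566 + 1105·352 = 0 + 367334 + 388960 = 756294
Σ Rᵢ = 0 + 110 + 117 = 227
N̂ = 756294 / 227 ≈ 3331.7 → 3332

N ≈ 3332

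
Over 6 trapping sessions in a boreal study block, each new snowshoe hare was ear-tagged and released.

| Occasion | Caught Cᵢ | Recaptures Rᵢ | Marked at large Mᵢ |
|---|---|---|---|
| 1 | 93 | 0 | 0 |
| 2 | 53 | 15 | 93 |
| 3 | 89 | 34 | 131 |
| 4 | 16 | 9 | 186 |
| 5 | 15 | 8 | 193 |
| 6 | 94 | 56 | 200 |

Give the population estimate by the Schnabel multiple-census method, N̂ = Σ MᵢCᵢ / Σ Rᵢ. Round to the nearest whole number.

Σ MᵢCᵢ = 0·93 + 93·53 + 131·89 + 186·16 + 193·15 + 200·94 = 0 + 4929 + 11659 + 2976 + 2895 + 18800 = 41259
Σ Rᵢ = 0 + 15 + 34 + 9 + 8 + 56 = 122
N̂ = 41259 / 122 ≈ 338.2 → 338

N ≈ 338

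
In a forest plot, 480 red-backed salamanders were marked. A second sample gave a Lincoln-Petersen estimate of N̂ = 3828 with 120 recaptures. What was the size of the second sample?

C = 957

From N = M·C/R: C = N·R / M = 3828·120 / 480 = 459360 / 480 = 957.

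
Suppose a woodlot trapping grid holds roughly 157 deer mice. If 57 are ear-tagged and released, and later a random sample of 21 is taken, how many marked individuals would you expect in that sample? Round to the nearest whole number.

Expected recaptures E[R] = M·C / N.
E[R] = 57 × 21 / 157 = 1197 / 157 ≈ 7.6 → 8

expected recaptures ≈ 8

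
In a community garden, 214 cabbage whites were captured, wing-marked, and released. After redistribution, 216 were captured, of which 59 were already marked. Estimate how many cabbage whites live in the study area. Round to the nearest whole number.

N ≈ 783

If marked individuals mix randomly, R/C ≈ M/N, giving N ≈ M·C/R.
N = (214 × 216) / 59 = 46224 / 59 ≈ 783.46 → 783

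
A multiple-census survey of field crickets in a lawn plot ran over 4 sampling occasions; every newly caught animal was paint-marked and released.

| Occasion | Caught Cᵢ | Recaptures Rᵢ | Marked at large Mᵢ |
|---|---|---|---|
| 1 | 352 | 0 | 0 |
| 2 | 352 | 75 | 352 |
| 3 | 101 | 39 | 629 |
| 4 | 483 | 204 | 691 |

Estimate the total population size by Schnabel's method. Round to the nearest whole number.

N ≈ 1639

Σ MᵢCᵢ = 0·352 + 352·352 + 629·101 + 691·483 = 0 + 123904 + 63529 + 333753 = 521186
Σ Rᵢ = 0 + 75 + 39 + 204 = 318
N̂ = 521186 / 318 ≈ 1638.9 → 1639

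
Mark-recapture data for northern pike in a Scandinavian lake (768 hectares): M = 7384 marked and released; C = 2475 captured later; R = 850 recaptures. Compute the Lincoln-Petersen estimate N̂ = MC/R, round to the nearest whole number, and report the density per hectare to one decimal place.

N̂ = 7384·2475/850 = 18275400/850 ≈ 21500.47 → 21500
Density = N̂ / area = 21500 / 768 ≈ 27.99 → 28.0 per hectare

density ≈ 28.0 northern pike per hectare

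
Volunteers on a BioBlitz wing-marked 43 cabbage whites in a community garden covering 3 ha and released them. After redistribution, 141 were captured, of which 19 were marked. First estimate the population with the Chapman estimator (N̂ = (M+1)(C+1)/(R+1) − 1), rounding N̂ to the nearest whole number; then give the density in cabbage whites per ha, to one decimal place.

N̂ = 44·142/20 − 1 = 6248/20 − 1 ≈ 311.4 → 311
Density = N̂ / area = 311 / 3 ≈ 103.67 → 103.7 per ha

density ≈ 103.7 cabbage whites per ha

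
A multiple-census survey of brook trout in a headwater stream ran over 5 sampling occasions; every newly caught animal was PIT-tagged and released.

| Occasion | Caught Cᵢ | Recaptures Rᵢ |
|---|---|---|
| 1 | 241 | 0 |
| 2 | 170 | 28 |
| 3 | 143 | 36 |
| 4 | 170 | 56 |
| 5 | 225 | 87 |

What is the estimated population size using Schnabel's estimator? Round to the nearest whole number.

Marked at large before each occasion: Mᵢ = Σⱼ<ᵢ (Cⱼ − Rⱼ) → M1=0, M2=241, M3=383, M4=490, M5=604
Σ MᵢCᵢ = 0·241 + 241·170 + 383·143 + 490·170 + 604·225 = 0 + 40970 + 54769 + 83300 + 135900 = 314939
Σ Rᵢ = 0 + 28 + 36 + 56 + 87 = 207
N̂ = 314939 / 207 ≈ 1521.4 → 1521

N ≈ 1521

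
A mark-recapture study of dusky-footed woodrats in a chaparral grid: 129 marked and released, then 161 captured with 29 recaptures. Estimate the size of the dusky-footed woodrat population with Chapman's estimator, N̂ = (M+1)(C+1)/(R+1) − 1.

N̂ = (129+1)(161+1)/(29+1) − 1 = 130·162/30 − 1
= 21060/30 − 1 = 702 − 1 = 701

N = 701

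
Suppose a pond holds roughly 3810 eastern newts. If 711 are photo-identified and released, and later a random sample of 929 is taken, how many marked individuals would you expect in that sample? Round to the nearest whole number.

expected recaptures ≈ 173

The marked fraction of the population is 711/3810, so in a sample of 929 expect C·(M/N) marked.
E[R] = 711 × 929 / 3810 = 660519 / 3810 ≈ 173.4 → 173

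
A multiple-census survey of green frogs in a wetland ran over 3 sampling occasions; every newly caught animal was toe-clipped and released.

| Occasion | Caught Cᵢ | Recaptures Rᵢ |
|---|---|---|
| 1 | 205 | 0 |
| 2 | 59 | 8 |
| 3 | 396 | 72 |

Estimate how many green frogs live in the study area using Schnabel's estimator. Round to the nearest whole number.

N ≈ 1418

Marked at large before each occasion: Mᵢ = Σⱼ<ᵢ (Cⱼ − Rⱼ) → M1=0, M2=205, M3=256
Σ MᵢCᵢ = 0·205 + 205·59 + 256·396 = 0 + 12095 + 101376 = 113471
Σ Rᵢ = 0 + 8 + 72 = 80
N̂ = 113471 / 80 ≈ 1418.4 → 1418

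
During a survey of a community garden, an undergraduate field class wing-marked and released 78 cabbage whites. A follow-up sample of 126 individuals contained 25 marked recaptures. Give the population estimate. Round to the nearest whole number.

Lincoln-Petersen assumes M/N = R/C, so N = M·C / R.
N = (78 × 126) / 25 = 9828 / 25 ≈ 393.1 → 393

N ≈ 393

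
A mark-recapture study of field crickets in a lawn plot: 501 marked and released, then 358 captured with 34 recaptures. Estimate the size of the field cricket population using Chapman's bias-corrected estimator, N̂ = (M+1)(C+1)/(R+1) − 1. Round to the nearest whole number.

N̂ = (501+1)(358+1)/(34+1) − 1 = 502·359/35 − 1
= 180218/35 − 1 ≈ 5149.1 − 1 ≈ 5148.1 → 5148

N ≈ 5148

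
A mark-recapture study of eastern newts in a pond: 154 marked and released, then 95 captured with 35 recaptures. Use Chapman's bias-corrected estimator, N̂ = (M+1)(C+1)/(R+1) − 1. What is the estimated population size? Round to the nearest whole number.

N ≈ 412

N̂ = (154+1)(95+1)/(35+1) − 1 = 155·96/36 − 1
= 14880/36 − 1 ≈ 413.3 − 1 ≈ 412.3 → 412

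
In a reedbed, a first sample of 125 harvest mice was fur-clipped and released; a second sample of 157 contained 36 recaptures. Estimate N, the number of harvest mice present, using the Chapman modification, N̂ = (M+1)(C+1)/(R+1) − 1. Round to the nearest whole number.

N̂ = (125+1)(157+1)/(36+1) − 1 = 126·158/37 − 1
= 19908/37 − 1 ≈ 538.1 − 1 ≈ 537.1 → 537

N ≈ 537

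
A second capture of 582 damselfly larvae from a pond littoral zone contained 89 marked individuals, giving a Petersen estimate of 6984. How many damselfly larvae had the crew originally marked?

M = 1068

From N = M·C/R: M = N·R / C = 6984·89 / 582 = 621576 / 582 = 1068.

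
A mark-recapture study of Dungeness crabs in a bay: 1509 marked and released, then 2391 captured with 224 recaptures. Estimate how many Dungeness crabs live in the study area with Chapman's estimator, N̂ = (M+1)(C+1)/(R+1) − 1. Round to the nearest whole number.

N ≈ 16,052

N̂ = (1509+1)(2391+1)/(224+1) − 1 = 1510·2392/225 − 1
= 3611920/225 − 1 ≈ 16053.0 − 1 ≈ 16052.0 → 16052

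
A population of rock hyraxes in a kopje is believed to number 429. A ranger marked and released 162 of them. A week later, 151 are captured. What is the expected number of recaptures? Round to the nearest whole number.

expected recaptures ≈ 57

The marked fraction of the population is 162/429, so in a sample of 151 expect C·(M/N) marked.
E[R] = 162 × 151 / 429 = 24462 / 429 ≈ 57.0 → 57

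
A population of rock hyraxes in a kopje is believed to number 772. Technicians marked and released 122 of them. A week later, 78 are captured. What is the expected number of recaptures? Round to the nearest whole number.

expected recaptures ≈ 12

Expected recaptures E[R] = M·C / N.
E[R] = 122 × 78 / 772 = 9516 / 772 ≈ 12.3 → 12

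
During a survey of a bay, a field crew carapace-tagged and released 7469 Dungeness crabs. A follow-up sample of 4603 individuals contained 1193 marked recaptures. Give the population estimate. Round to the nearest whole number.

Lincoln-Petersen assumes M/N = R/C, so N = M·C / R.
N = (7469 × 4603) / 1193 = 34379807 / 1193 ≈ 28817.9 → 28818

N ≈ 28,818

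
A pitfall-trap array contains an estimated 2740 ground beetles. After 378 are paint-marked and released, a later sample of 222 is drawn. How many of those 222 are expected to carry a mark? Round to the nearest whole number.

expected recaptures ≈ 31

The marked fraction of the population is 378/2740, so in a sample of 222 expect C·(M/N) marked.
E[R] = 378 × 222 / 2740 = 83916 / 2740 ≈ 30.6 → 31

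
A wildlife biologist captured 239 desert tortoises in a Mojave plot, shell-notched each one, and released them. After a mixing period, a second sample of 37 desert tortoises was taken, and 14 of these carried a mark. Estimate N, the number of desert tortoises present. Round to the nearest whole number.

N = (239 × 37) / 14 = 8843 / 14 ≈ 631.6 → 632

N ≈ 632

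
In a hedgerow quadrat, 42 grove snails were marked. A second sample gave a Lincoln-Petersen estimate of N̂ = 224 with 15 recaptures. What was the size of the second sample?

From N = M·C/R: C = N·R / M = 224·15 / 42 = 3360 / 42 = 80.

C = 80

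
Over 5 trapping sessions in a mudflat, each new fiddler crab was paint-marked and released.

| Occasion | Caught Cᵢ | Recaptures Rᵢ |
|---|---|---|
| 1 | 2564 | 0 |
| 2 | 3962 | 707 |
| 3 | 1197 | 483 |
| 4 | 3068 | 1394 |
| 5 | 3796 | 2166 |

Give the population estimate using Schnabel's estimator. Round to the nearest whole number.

N ≈ 14,383

Marked at large before each occasion: Mᵢ = Σⱼ<ᵢ (Cⱼ − Rⱼ) → M1=0, M2=2564, M3=5819, M4=6533, M5=8207
Σ MᵢCᵢ = 0·2564 + 2564·3962 + 5819·1197 + 6533·3068 + 8207·3796 = 0 + 10158568 + 6965343 + 20043244 + 31153772 = 68320927
Σ Rᵢ = 0 + 707 + 483 + 1394 + 2166 = 4750
N̂ = 68320927 / 4750 ≈ 14383.4 → 14383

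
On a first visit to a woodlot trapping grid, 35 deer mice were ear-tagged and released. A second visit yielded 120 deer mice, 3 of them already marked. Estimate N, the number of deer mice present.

N = 1400

N = (35 × 120) / 3 = 4200 / 3 = 1400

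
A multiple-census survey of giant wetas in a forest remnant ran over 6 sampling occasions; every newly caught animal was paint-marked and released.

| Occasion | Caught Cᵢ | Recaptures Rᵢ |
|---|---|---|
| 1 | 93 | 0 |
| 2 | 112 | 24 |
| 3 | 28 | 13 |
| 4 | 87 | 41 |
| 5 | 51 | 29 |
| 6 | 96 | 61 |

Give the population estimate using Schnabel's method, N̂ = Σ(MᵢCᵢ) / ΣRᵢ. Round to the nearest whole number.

Marked at large before each occasion: Mᵢ = Σⱼ<ᵢ (Cⱼ − Rⱼ) → M1=0, M2=93, M3=181, M4=196, M5=242, M6=264
Σ MᵢCᵢ = 0·93 + 93·112 + 181·28 + 196·87 + 242·51 + 264·96 = 0 + 10416 + 5068 + 17052 + 12342 + 25344 = 70222
Σ Rᵢ = 0 + 24 + 13 + 41 + 29 + 61 = 168
N̂ = 70222 / 168 ≈ 418.0 → 418

N ≈ 418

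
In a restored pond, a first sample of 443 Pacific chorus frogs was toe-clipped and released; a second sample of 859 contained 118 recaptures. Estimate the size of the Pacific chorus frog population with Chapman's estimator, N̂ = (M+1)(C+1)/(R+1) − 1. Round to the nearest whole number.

N̂ = (443+1)(859+1)/(118+1) − 1 = 444·860/119 − 1
= 381840/119 − 1 ≈ 3208.7 − 1 ≈ 3207.7 → 3208

N ≈ 3208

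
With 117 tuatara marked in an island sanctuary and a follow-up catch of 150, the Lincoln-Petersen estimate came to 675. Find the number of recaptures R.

From N = M·C/R: R = M·C / N = 117·150 / 675 = 17550 / 675 = 26.

R = 26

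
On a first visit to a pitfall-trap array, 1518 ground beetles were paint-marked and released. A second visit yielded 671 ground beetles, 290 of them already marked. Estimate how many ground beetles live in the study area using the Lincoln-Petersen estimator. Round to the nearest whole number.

If marked individuals mix randomly, R/C ≈ M/N, giving N ≈ M·C/R.
N = (1518 × 671) / 290 = 1018578 / 290 ≈ 3512.3 → 3512

N ≈ 3512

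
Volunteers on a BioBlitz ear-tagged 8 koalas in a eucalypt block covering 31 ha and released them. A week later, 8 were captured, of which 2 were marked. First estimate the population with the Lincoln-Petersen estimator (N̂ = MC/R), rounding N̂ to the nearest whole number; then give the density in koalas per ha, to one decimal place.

N̂ = 8·8/2 = 64/2 = 32
Density = N̂ / area = 32 / 31 ≈ 1.03 → 1.0 per ha

density ≈ 1.0 koalas per ha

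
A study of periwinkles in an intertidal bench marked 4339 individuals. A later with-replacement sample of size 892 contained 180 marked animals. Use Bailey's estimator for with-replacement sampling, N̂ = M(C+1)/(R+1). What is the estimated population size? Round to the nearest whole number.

N ≈ 21,407

N̂ = 4339·(892+1)/(180+1) = 4339·893/181 = 3874727/181 ≈ 21407.3 → 21407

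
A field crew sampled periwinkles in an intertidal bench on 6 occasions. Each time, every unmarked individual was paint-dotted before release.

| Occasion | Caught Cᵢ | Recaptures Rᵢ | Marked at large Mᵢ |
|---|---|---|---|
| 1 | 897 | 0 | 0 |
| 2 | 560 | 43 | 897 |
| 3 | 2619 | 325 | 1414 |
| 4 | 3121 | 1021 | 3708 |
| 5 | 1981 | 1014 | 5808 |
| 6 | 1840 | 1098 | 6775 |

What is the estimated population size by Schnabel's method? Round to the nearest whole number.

N ≈ 11,354

Σ MᵢCᵢ = 0·897 + 897·560 + 1414·2619 + 3708·3121 + 5808·1981 + 6775·1840 = 0 + 502320 + 3703266 + 11572668 + 11505648 + 12466000 = 39749902
Σ Rᵢ = 0 + 43 + 325 + 1021 + 1014 + 1098 = 3501
N̂ = 39749902 / 3501 ≈ 11353.9 → 11354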